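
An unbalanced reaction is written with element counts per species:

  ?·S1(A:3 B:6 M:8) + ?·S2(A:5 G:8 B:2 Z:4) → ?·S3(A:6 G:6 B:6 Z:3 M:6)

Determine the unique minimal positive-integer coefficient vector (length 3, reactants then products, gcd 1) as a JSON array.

A: 3·3+3·5 = 24 | 4·6 = 24
G: 3·0+3·8 = 24 | 4·6 = 24
B: 3·6+3·2 = 24 | 4·6 = 24
Z: 3·0+3·4 = 12 | 4·3 = 12
M: 3·8+3·0 = 24 | 4·6 = 24
gcd(3,3,4) = 1

Coefficients: [3, 3, 4]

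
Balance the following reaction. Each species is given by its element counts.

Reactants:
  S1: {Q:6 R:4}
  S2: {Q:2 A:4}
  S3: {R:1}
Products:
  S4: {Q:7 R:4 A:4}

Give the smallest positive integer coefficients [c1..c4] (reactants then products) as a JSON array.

Coefficients: [5, 6, 4, 6]

Q: 5·6+6·2+4·0 = 42 | 6·7 = 42
R: 5·4+6·0+4·1 = 24 | 6·4 = 24
A: 5·0+6·4+4·0 = 24 | 6·4 = 24
gcd(5,6,4,6) = 1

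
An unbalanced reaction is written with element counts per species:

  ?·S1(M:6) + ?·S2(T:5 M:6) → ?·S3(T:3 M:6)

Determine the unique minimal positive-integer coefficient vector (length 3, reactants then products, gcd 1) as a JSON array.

Coefficients: [2, 3, 5]

T: 2·0+3·5 = 15 | 5·3 = 15
M: 2·6+3·6 = 30 | 5·6 = 30
gcd(2,3,5) = 1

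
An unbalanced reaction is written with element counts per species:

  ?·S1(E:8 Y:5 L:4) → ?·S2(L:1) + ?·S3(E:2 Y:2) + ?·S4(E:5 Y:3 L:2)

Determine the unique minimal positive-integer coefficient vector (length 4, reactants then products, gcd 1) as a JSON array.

E: 4·8 = 32 | 4·0+1·2+6·5 = 32
Y: 4·5 = 20 | 4·0+1·2+6·3 = 20
L: 4·4 = 16 | 4·1+1·0+6·2 = 16
gcd(4,4,1,6) = 1

Coefficients: [4, 4, 1, 6]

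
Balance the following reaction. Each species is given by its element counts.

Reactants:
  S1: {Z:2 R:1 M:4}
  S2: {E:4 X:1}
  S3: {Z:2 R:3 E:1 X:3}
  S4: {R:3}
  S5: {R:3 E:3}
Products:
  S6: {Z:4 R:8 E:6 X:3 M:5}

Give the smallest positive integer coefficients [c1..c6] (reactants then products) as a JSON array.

Coefficients: [5, 3, 3, 3, 3, 4]

Z: 5·2+3·0+3·2+3·0+3·0 = 16 | 4·4 = 16
R: 5·1+3·0+3·3+3·3+3·3 = 32 | 4·8 = 32
E: 5·0+3·4+3·1+3·0+3·3 = 24 | 4·6 = 24
X: 5·0+3·1+3·3+3·0+3·0 = 12 | 4·3 = 12
M: 5·4+3·0+3·0+3·0+3·0 = 20 | 4·5 = 20
gcd(5,3,3,3,3,4) = 1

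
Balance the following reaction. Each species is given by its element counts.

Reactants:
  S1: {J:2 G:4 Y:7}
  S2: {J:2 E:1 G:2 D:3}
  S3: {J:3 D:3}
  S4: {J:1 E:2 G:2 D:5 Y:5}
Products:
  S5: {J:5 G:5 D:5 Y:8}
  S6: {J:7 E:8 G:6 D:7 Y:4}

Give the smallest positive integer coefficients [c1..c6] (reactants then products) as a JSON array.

Coefficients: [6, 4, 5, 2, 6, 1]

J: 6·2+4·2+5·3+2·1 = 37 | 6·5+1·7 = 37
E: 6·0+4·1+5·0+2·2 = 8 | 6·0+1·8 = 8
G: 6·4+4·2+5·0+2·2 = 36 | 6·5+1·6 = 36
D: 6·0+4·3+5·3+2·5 = 37 | 6·5+1·7 = 37
Y: 6·7+4·0+5·0+2·5 = 52 | 6·8+1·4 = 52
gcd(6,4,5,2,6,1) = 1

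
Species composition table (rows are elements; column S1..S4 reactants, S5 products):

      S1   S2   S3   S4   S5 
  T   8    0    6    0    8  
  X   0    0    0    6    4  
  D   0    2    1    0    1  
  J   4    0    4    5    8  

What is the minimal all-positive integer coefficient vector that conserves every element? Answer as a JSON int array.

T: 3·8+1·0+4·6+4·0 = 48 | 6·8 = 48
X: 3·0+1·0+4·0+4·6 = 24 | 6·4 = 24
D: 3·0+1·2+4·1+4·0 = 6 | 6·1 = 6
J: 3·4+1·0+4·4+4·5 = 48 | 6·8 = 48
gcd(3,1,4,4,6) = 1

Coefficients: [3, 1, 4, 4, 6]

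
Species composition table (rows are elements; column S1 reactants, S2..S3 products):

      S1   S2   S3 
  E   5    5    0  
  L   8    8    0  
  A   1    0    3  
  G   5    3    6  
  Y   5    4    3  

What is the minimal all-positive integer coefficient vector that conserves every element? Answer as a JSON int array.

E: 3·5 = 15 | 3·5+1·0 = 15
L: 3·8 = 24 | 3·8+1·0 = 24
A: 3·1 = 3 | 3·0+1·3 = 3
G: 3·5 = 15 | 3·3+1·6 = 15
Y: 3·5 = 15 | 3·4+1·3 = 15
gcd(3,3,1) = 1

Coefficients: [3, 3, 1]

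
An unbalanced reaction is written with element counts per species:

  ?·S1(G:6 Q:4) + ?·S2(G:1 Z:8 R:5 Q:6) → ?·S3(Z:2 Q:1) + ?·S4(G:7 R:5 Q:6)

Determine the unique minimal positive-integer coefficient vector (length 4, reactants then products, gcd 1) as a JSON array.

G: 1·6+1·1 = 7 | 4·0+1·7 = 7
Z: 1·0+1·8 = 8 | 4·2+1·0 = 8
R: 1·0+1·5 = 5 | 4·0+1·5 = 5
Q: 1·4+1·6 = 10 | 4·1+1·6 = 10
gcd(1,1,4,1) = 1

Coefficients: [1, 1, 4, 1]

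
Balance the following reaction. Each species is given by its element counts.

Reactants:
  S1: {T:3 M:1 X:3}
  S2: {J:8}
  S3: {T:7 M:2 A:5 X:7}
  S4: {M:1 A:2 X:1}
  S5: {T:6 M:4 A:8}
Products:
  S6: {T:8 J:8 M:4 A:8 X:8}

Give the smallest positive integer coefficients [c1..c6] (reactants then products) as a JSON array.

Coefficients: [2, 5, 4, 6, 1, 5]

T: 2·3+5·0+4·7+6·0+1·6 = 40 | 5·8 = 40
J: 2·0+5·8+4·0+6·0+1·0 = 40 | 5·8 = 40
M: 2·1+5·0+4·2+6·1+1·4 = 20 | 5·4 = 20
A: 2·0+5·0+4·5+6·2+1·8 = 40 | 5·8 = 40
X: 2·3+5·0+4·7+6·1+1·0 = 40 | 5·8 = 40
gcd(2,5,4,6,1,5) = 1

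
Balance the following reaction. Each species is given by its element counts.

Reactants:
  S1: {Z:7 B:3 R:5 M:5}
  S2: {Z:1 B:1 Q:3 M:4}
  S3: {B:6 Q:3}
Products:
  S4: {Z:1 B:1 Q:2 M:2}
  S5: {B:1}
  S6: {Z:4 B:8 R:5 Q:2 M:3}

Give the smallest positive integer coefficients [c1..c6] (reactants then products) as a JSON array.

Coefficients: [1, 2, 2, 5, 4, 1]

Z: 1·7+2·1+2·0 = 9 | 5·1+4·0+1·4 = 9
B: 1·3+2·1+2·6 = 17 | 5·1+4·1+1·8 = 17
R: 1·5+2·0+2·0 = 5 | 5·0+4·0+1·5 = 5
Q: 1·0+2·3+2·3 = 12 | 5·2+4·0+1·2 = 12
M: 1·5+2·4+2·0 = 13 | 5·2+4·0+1·3 = 13
gcd(1,2,2,5,4,1) = 1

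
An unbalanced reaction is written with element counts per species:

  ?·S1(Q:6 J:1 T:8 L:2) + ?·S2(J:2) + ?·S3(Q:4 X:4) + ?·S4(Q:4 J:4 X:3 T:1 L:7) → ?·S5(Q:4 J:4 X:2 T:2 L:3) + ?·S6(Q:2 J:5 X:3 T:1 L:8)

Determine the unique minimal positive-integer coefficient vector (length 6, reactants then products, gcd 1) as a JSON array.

Q: 1·6+6·0+1·4+3·4 = 22 | 5·4+1·2 = 22
J: 1·1+6·2+1·0+3·4 = 25 | 5·4+1·5 = 25
X: 1·0+6·0+1·4+3·3 = 13 | 5·2+1·3 = 13
T: 1·8+6·0+1·0+3·1 = 11 | 5·2+1·1 = 11
L: 1·2+6·0+1·0+3·7 = 23 | 5·3+1·8 = 23
gcd(1,6,1,3,5,1) = 1

Coefficients: [1, 6, 1, 3, 5, 1]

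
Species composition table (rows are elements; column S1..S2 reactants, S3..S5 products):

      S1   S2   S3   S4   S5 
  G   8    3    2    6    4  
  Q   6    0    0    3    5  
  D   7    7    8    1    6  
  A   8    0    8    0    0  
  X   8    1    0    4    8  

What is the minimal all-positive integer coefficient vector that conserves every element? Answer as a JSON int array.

Coefficients: [5, 4, 5, 5, 3]

G: 5·8+4·3 = 52 | 5·2+5·6+3·4 = 52
Q: 5·6+4·0 = 30 | 5·0+5·3+3·5 = 30
D: 5·7+4·7 = 63 | 5·8+5·1+3·6 = 63
A: 5·8+4·0 = 40 | 5·8+5·0+3·0 = 40
X: 5·8+4·1 = 44 | 5·0+5·4+3·8 = 44
gcd(5,4,5,5,3) = 1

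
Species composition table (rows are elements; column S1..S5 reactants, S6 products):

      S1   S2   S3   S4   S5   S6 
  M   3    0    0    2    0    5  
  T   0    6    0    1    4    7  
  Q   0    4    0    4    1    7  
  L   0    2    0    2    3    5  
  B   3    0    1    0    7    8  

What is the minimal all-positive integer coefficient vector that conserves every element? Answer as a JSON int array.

M: 5·3+3·0+4·0+5·2+3·0 = 25 | 5·5 = 25
T: 5·0+3·6+4·0+5·1+3·4 = 35 | 5·7 = 35
Q: 5·0+3·4+4·0+5·4+3·1 = 35 | 5·7 = 35
L: 5·0+3·2+4·0+5·2+3·3 = 25 | 5·5 = 25
B: 5·3+3·0+4·1+5·0+3·7 = 40 | 5·8 = 40
gcd(5,3,4,5,3,5) = 1

Coefficients: [5, 3, 4, 5, 3, 5]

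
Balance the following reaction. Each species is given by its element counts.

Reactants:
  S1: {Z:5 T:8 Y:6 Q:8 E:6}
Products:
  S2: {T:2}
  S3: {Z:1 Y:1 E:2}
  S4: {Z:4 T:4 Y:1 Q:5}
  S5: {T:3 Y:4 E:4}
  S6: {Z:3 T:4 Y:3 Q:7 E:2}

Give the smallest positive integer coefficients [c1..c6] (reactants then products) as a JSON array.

Coefficients: [5, 5, 6, 1, 2, 5]

Z: 5·5 = 25 | 5·0+6·1+1·4+2·0+5·3 = 25
T: 5·8 = 40 | 5·2+6·0+1·4+2·3+5·4 = 40
Y: 5·6 = 30 | 5·0+6·1+1·1+2·4+5·3 = 30
Q: 5·8 = 40 | 5·0+6·0+1·5+2·0+5·7 = 40
E: 5·6 = 30 | 5·0+6·2+1·0+2·4+5·2 = 30
gcd(5,5,6,1,2,5) = 1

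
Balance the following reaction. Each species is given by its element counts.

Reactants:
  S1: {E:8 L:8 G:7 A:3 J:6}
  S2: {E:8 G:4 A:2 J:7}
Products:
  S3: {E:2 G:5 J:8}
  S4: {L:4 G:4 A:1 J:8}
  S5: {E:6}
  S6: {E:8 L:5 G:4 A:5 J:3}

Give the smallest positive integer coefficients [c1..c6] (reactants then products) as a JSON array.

E: 3·8+6·8 = 72 | 5·2+1·0+5·6+4·8 = 72
L: 3·8+6·0 = 24 | 5·0+1·4+5·0+4·5 = 24
G: 3·7+6·4 = 45 | 5·5+1·4+5·0+4·4 = 45
A: 3·3+6·2 = 21 | 5·0+1·1+5·0+4·5 = 21
J: 3·6+6·7 = 60 | 5·8+1·8+5·0+4·3 = 60
gcd(3,6,5,1,5,4) = 1

Coefficients: [3, 6, 5, 1, 5, 4]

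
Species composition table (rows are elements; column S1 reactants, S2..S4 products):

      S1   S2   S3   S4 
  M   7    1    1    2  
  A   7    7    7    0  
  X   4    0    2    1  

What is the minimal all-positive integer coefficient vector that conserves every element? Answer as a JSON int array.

M: 2·7 = 14 | 1·1+1·1+6·2 = 14
A: 2·7 = 14 | 1·7+1·7+6·0 = 14
X: 2·4 = 8 | 1·0+1·2+6·1 = 8
gcd(2,1,1,6) = 1

Coefficients: [2, 1, 1, 6]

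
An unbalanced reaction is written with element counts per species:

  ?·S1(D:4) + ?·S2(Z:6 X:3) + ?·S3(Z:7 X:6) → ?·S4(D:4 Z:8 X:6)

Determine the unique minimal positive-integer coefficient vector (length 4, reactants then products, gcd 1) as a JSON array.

D: 5·4+2·0+4·0 = 20 | 5·4 = 20
Z: 5·0+2·6+4·7 = 40 | 5·8 = 40
X: 5·0+2·3+4·6 = 30 | 5·6 = 30
gcd(5,2,4,5) = 1

Coefficients: [5, 2, 4, 5]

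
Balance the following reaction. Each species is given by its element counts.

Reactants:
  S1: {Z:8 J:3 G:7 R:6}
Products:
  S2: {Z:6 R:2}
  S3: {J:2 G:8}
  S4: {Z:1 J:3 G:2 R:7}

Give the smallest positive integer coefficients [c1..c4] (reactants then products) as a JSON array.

Z: 4·8 = 32 | 5·6+3·0+2·1 = 32
J: 4·3 = 12 | 5·0+3·2+2·3 = 12
G: 4·7 = 28 | 5·0+3·8+2·2 = 28
R: 4·6 = 24 | 5·2+3·0+2·7 = 24
gcd(4,5,3,2) = 1

Coefficients: [4, 5, 3, 2]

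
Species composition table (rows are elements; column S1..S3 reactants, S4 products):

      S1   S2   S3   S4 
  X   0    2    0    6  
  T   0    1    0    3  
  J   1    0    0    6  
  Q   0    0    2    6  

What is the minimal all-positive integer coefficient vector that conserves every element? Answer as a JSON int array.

Coefficients: [6, 3, 3, 1]

X: 6·0+3·2+3·0 = 6 | 1·6 = 6
T: 6·0+3·1+3·0 = 3 | 1·3 = 3
J: 6·1+3·0+3·0 = 6 | 1·6 = 6
Q: 6·0+3·0+3·2 = 6 | 1·6 = 6
gcd(6,3,3,1) = 1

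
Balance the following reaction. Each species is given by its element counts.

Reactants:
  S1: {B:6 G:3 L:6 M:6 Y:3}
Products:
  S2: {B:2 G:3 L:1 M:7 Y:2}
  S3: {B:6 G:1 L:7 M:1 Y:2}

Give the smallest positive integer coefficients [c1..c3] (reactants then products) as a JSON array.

Coefficients: [4, 3, 3]

B: 4·6 = 24 | 3·2+3·6 = 24
G: 4·3 = 12 | 3·3+3·1 = 12
L: 4·6 = 24 | 3·1+3·7 = 24
M: 4·6 = 24 | 3·7+3·1 = 24
Y: 4·3 = 12 | 3·2+3·2 = 12
gcd(4,3,3) = 1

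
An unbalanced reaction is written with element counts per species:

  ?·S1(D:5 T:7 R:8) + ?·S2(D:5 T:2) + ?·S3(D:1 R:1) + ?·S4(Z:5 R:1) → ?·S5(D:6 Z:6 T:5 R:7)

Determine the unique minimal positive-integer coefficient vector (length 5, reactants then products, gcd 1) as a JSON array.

Coefficients: [3, 2, 5, 6, 5]

D: 3·5+2·5+5·1+6·0 = 30 | 5·6 = 30
Z: 3·0+2·0+5·0+6·5 = 30 | 5·6 = 30
T: 3·7+2·2+5·0+6·0 = 25 | 5·5 = 25
R: 3·8+2·0+5·1+6·1 = 35 | 5·7 = 35
gcd(3,2,5,6,5) = 1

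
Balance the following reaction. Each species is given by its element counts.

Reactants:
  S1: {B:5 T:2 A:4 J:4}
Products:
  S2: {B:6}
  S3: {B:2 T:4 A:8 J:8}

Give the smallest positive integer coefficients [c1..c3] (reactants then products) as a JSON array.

Coefficients: [6, 4, 3]

B: 6·5 = 30 | 4·6+3·2 = 30
T: 6·2 = 12 | 4·0+3·4 = 12
A: 6·4 = 24 | 4·0+3·8 = 24
J: 6·4 = 24 | 4·0+3·8 = 24
gcd(6,4,3) = 1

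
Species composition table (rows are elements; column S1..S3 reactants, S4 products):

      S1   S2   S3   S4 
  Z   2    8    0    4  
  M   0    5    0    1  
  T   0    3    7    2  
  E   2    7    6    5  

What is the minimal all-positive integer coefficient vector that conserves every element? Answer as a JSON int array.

Z: 6·2+1·8+1·0 = 20 | 5·4 = 20
M: 6·0+1·5+1·0 = 5 | 5·1 = 5
T: 6·0+1·3+1·7 = 10 | 5·2 = 10
E: 6·2+1·7+1·6 = 25 | 5·5 = 25
gcd(6,1,1,5) = 1

Coefficients: [6, 1, 1, 5]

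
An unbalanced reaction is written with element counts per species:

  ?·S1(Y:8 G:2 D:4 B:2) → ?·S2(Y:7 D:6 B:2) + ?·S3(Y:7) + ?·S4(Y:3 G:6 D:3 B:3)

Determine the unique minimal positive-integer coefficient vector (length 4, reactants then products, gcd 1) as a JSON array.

Y: 6·8 = 48 | 3·7+3·7+2·3 = 48
G: 6·2 = 12 | 3·0+3·0+2·6 = 12
D: 6·4 = 24 | 3·6+3·0+2·3 = 24
B: 6·2 = 12 | 3·2+3·0+2·3 = 12
gcd(6,3,3,2) = 1

Coefficients: [6, 3, 3, 2]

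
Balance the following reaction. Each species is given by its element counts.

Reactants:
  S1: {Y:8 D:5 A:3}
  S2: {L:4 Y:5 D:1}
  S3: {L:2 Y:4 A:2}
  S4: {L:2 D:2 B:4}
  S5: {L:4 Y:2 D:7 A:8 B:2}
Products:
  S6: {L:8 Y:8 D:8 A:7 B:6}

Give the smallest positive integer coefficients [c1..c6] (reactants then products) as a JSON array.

L: 1·0+2·4+4·2+6·2+3·4 = 40 | 5·8 = 40
Y: 1·8+2·5+4·4+6·0+3·2 = 40 | 5·8 = 40
D: 1·5+2·1+4·0+6·2+3·7 = 40 | 5·8 = 40
A: 1·3+2·0+4·2+6·0+3·8 = 35 | 5·7 = 35
B: 1·0+2·0+4·0+6·4+3·2 = 30 | 5·6 = 30
gcd(1,2,4,6,3,5) = 1

Coefficients: [1, 2, 4, 6, 3, 5]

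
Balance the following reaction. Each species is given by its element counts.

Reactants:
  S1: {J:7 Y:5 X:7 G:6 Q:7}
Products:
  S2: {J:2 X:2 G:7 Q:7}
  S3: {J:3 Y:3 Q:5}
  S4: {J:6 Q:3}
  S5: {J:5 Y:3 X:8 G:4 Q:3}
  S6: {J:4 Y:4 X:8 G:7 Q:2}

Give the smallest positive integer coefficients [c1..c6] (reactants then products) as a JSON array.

J: 6·7 = 42 | 1·2+4·3+1·6+2·5+3·4 = 42
Y: 6·5 = 30 | 1·0+4·3+1·0+2·3+3·4 = 30
X: 6·7 = 42 | 1·2+4·0+1·0+2·8+3·8 = 42
G: 6·6 = 36 | 1·7+4·0+1·0+2·4+3·7 = 36
Q: 6·7 = 42 | 1·7+4·5+1·3+2·3+3·2 = 42
gcd(6,1,4,1,2,3) = 1

Coefficients: [6, 1, 4, 1, 2, 3]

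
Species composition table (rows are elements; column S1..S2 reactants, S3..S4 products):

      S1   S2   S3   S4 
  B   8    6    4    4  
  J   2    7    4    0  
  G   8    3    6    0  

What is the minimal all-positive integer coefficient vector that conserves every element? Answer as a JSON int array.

Coefficients: [3, 2, 5, 4]

B: 3·8+2·6 = 36 | 5·4+4·4 = 36
J: 3·2+2·7 = 20 | 5·4+4·0 = 20
G: 3·8+2·3 = 30 | 5·6+4·0 = 30
gcd(3,2,5,4) = 1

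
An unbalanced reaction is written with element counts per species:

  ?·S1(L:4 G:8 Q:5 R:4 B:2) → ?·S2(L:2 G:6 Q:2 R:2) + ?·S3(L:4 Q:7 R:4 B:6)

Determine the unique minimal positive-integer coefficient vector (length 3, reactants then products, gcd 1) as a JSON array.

L: 3·4 = 12 | 4·2+1·4 = 12
G: 3·8 = 24 | 4·6+1·0 = 24
Q: 3·5 = 15 | 4·2+1·7 = 15
R: 3·4 = 12 | 4·2+1·4 = 12
B: 3·2 = 6 | 4·0+1·6 = 6
gcd(3,4,1) = 1

Coefficients: [3, 4, 1]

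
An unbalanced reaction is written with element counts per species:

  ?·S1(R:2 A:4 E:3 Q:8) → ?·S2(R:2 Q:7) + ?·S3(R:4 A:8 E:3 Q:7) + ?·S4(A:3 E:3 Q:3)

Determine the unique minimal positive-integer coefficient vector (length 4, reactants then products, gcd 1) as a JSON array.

R: 5·2 = 10 | 3·2+1·4+4·0 = 10
A: 5·4 = 20 | 3·0+1·8+4·3 = 20
E: 5·3 = 15 | 3·0+1·3+4·3 = 15
Q: 5·8 = 40 | 3·7+1·7+4·3 = 40
gcd(5,3,1,4) = 1

Coefficients: [5, 3, 1, 4]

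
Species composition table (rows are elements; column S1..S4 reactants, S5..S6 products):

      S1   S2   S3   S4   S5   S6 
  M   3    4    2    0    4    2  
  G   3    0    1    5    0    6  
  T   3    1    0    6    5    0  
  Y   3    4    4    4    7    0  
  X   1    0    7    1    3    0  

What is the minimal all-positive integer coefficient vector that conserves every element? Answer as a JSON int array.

M: 4·3+2·4+1·2+1·0 = 22 | 4·4+3·2 = 22
G: 4·3+2·0+1·1+1·5 = 18 | 4·0+3·6 = 18
T: 4·3+2·1+1·0+1·6 = 20 | 4·5+3·0 = 20
Y: 4·3+2·4+1·4+1·4 = 28 | 4·7+3·0 = 28
X: 4·1+2·0+1·7+1·1 = 12 | 4·3+3·0 = 12
gcd(4,2,1,1,4,3) = 1

Coefficients: [4, 2, 1, 1, 4, 3]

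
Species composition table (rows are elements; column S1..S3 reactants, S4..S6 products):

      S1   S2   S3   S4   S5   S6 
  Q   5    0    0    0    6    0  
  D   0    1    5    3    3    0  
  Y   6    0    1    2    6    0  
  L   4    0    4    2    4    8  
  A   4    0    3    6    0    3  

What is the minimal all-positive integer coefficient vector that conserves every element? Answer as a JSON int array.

Coefficients: [6, 3, 6, 6, 5, 2]

Q: 6·5+3·0+6·0 = 30 | 6·0+5·6+2·0 = 30
D: 6·0+3·1+6·5 = 33 | 6·3+5·3+2·0 = 33
Y: 6·6+3·0+6·1 = 42 | 6·2+5·6+2·0 = 42
L: 6·4+3·0+6·4 = 48 | 6·2+5·4+2·8 = 48
A: 6·4+3·0+6·3 = 42 | 6·6+5·0+2·3 = 42
gcd(6,3,6,6,5,2) = 1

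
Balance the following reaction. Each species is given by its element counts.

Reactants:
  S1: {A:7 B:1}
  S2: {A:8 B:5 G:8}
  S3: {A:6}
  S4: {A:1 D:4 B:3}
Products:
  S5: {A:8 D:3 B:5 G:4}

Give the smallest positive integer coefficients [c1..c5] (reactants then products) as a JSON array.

Coefficients: [1, 2, 1, 3, 4]

A: 1·7+2·8+1·6+3·1 = 32 | 4·8 = 32
D: 1·0+2·0+1·0+3·4 = 12 | 4·3 = 12
B: 1·1+2·5+1·0+3·3 = 20 | 4·5 = 20
G: 1·0+2·8+1·0+3·0 = 16 | 4·4 = 16
gcd(1,2,1,3,4) = 1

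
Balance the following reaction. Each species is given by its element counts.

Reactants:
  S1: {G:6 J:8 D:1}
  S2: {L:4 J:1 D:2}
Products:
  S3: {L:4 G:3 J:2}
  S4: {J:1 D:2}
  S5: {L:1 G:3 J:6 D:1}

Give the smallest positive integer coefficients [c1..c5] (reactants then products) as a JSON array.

Coefficients: [4, 5, 4, 5, 4]

L: 4·0+5·4 = 20 | 4·4+5·0+4·1 = 20
G: 4·6+5·0 = 24 | 4·3+5·0+4·3 = 24
J: 4·8+5·1 = 37 | 4·2+5·1+4·6 = 37
D: 4·1+5·2 = 14 | 4·0+5·2+4·1 = 14
gcd(4,5,4,5,4) = 1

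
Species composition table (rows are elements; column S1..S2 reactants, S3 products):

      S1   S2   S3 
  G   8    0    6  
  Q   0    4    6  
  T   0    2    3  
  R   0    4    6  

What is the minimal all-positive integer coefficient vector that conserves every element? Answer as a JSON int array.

Coefficients: [3, 6, 4]

G: 3·8+6·0 = 24 | 4·6 = 24
Q: 3·0+6·4 = 24 | 4·6 = 24
T: 3·0+6·2 = 12 | 4·3 = 12
R: 3·0+6·4 = 24 | 4·6 = 24
gcd(3,6,4) = 1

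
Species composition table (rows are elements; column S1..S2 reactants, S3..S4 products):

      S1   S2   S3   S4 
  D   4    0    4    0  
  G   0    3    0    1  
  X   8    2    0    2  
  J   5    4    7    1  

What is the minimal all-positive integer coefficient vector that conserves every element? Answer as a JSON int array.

D: 1·4+2·0 = 4 | 1·4+6·0 = 4
G: 1·0+2·3 = 6 | 1·0+6·1 = 6
X: 1·8+2·2 = 12 | 1·0+6·2 = 12
J: 1·5+2·4 = 13 | 1·7+6·1 = 13
gcd(1,2,1,6) = 1

Coefficients: [1, 2, 1, 6]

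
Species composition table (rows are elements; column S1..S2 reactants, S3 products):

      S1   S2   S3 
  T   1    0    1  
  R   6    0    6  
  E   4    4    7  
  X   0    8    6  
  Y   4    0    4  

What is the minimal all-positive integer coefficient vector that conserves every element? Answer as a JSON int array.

Coefficients: [4, 3, 4]

T: 4·1+3·0 = 4 | 4·1 = 4
R: 4·6+3·0 = 24 | 4·6 = 24
E: 4·4+3·4 = 28 | 4·7 = 28
X: 4·0+3·8 = 24 | 4·6 = 24
Y: 4·4+3·0 = 16 | 4·4 = 16
gcd(4,3,4) = 1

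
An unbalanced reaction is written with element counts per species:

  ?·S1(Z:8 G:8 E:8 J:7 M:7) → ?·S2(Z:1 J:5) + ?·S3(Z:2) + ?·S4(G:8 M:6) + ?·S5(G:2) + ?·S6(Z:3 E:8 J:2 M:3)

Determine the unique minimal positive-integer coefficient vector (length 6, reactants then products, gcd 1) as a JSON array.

Coefficients: [3, 3, 6, 2, 4, 3]

Z: 3·8 = 24 | 3·1+6·2+2·0+4·0+3·3 = 24
G: 3·8 = 24 | 3·0+6·0+2·8+4·2+3·0 = 24
E: 3·8 = 24 | 3·0+6·0+2·0+4·0+3·8 = 24
J: 3·7 = 21 | 3·5+6·0+2·0+4·0+3·2 = 21
M: 3·7 = 21 | 3·0+6·0+2·6+4·0+3·3 = 21
gcd(3,3,6,2,4,3) = 1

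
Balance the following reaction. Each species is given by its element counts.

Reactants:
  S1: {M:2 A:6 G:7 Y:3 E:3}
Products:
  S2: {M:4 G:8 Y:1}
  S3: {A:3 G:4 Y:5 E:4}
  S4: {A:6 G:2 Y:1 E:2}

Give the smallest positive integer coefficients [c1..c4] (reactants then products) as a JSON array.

M: 6·2 = 12 | 3·4+2·0+5·0 = 12
A: 6·6 = 36 | 3·0+2·3+5·6 = 36
G: 6·7 = 42 | 3·8+2·4+5·2 = 42
Y: 6·3 = 18 | 3·1+2·5+5·1 = 18
E: 6·3 = 18 | 3·0+2·4+5·2 = 18
gcd(6,3,2,5) = 1

Coefficients: [6, 3, 2, 5]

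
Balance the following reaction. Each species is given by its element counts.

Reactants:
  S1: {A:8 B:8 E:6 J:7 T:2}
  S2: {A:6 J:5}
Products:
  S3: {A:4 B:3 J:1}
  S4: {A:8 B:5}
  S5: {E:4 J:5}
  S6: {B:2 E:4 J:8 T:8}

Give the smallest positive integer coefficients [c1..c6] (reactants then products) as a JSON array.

Coefficients: [4, 2, 5, 3, 5, 1]

A: 4·8+2·6 = 44 | 5·4+3·8+5·0+1·0 = 44
B: 4·8+2·0 = 32 | 5·3+3·5+5·0+1·2 = 32
E: 4·6+2·0 = 24 | 5·0+3·0+5·4+1·4 = 24
J: 4·7+2·5 = 38 | 5·1+3·0+5·5+1·8 = 38
T: 4·2+2·0 = 8 | 5·0+3·0+5·0+1·8 = 8
gcd(4,2,5,3,5,1) = 1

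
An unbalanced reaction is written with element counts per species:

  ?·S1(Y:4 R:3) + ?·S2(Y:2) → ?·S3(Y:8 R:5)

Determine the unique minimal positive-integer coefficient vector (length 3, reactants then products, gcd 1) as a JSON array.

Coefficients: [5, 2, 3]

Y: 5·4+2·2 = 24 | 3·8 = 24
R: 5·3+2·0 = 15 | 3·5 = 15
gcd(5,2,3) = 1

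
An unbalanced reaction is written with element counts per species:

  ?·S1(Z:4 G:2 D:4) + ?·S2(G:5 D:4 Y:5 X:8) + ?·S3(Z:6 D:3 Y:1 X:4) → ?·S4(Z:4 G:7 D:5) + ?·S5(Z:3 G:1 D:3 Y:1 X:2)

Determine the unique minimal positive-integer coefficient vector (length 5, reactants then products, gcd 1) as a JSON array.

Coefficients: [4, 1, 1, 1, 6]

Z: 4·4+1·0+1·6 = 22 | 1·4+6·3 = 22
G: 4·2+1·5+1·0 = 13 | 1·7+6·1 = 13
D: 4·4+1·4+1·3 = 23 | 1·5+6·3 = 23
Y: 4·0+1·5+1·1 = 6 | 1·0+6·1 = 6
X: 4·0+1·8+1·4 = 12 | 1·0+6·2 = 12
gcd(4,1,1,1,6) = 1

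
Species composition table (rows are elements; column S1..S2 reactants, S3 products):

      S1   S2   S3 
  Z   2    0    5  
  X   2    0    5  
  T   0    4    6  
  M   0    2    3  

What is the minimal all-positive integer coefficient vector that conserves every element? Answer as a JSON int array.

Coefficients: [5, 3, 2]

Z: 5·2+3·0 = 10 | 2·5 = 10
X: 5·2+3·0 = 10 | 2·5 = 10
T: 5·0+3·4 = 12 | 2·6 = 12
M: 5·0+3·2 = 6 | 2·3 = 6
gcd(5,3,2) = 1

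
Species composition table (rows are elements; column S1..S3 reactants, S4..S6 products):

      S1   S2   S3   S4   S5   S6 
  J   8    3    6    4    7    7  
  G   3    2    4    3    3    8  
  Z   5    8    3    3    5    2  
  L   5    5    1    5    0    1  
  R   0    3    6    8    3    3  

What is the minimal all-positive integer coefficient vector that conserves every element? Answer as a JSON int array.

J: 1·8+1·3+6·6 = 47 | 3·4+4·7+1·7 = 47
G: 1·3+1·2+6·4 = 29 | 3·3+4·3+1·8 = 29
Z: 1·5+1·8+6·3 = 31 | 3·3+4·5+1·2 = 31
L: 1·5+1·5+6·1 = 16 | 3·5+4·0+1·1 = 16
R: 1·0+1·3+6·6 = 39 | 3·8+4·3+1·3 = 39
gcd(1,1,6,3,4,1) = 1

Coefficients: [1, 1, 6, 3, 4, 1]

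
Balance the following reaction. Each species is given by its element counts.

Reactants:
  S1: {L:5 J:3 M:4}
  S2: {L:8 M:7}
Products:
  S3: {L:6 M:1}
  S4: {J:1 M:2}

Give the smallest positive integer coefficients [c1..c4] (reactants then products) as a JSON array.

Coefficients: [2, 1, 3, 6]

L: 2·5+1·8 = 18 | 3·6+6·0 = 18
J: 2·3+1·0 = 6 | 3·0+6·1 = 6
M: 2·4+1·7 = 15 | 3·1+6·2 = 15
gcd(2,1,3,6) = 1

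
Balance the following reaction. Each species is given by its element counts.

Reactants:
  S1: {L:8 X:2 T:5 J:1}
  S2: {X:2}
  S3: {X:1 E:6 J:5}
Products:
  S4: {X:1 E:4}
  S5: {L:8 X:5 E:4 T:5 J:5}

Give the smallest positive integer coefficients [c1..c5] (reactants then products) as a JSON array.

Coefficients: [5, 6, 4, 1, 5]

L: 5·8+6·0+4·0 = 40 | 1·0+5·8 = 40
X: 5·2+6·2+4·1 = 26 | 1·1+5·5 = 26
E: 5·0+6·0+4·6 = 24 | 1·4+5·4 = 24
T: 5·5+6·0+4·0 = 25 | 1·0+5·5 = 25
J: 5·1+6·0+4·5 = 25 | 1·0+5·5 = 25
gcd(5,6,4,1,5) = 1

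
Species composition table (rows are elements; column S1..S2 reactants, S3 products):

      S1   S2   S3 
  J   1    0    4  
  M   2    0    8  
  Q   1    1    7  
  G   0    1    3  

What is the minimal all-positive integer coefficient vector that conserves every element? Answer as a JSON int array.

J: 4·1+3·0 = 4 | 1·4 = 4
M: 4·2+3·0 = 8 | 1·8 = 8
Q: 4·1+3·1 = 7 | 1·7 = 7
G: 4·0+3·1 = 3 | 1·3 = 3
gcd(4,3,1) = 1

Coefficients: [4, 3, 1]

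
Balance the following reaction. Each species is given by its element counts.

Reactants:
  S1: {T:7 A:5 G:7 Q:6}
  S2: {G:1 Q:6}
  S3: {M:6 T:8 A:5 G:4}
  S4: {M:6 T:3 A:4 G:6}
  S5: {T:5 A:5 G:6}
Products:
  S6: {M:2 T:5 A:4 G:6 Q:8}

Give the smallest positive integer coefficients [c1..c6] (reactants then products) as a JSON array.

M: 2·0+6·0+1·6+1·6+1·0 = 12 | 6·2 = 12
T: 2·7+6·0+1·8+1·3+1·5 = 30 | 6·5 = 30
A: 2·5+6·0+1·5+1·4+1·5 = 24 | 6·4 = 24
G: 2·7+6·1+1·4+1·6+1·6 = 36 | 6·6 = 36
Q: 2·6+6·6+1·0+1·0+1·0 = 48 | 6·8 = 48
gcd(2,6,1,1,1,6) = 1

Coefficients: [2, 6, 1, 1, 1, 6]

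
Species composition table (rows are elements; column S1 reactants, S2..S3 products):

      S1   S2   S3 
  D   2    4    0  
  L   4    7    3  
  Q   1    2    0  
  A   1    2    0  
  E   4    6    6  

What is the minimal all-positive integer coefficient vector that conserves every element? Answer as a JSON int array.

D: 6·2 = 12 | 3·4+1·0 = 12
L: 6·4 = 24 | 3·7+1·3 = 24
Q: 6·1 = 6 | 3·2+1·0 = 6
A: 6·1 = 6 | 3·2+1·0 = 6
E: 6·4 = 24 | 3·6+1·6 = 24
gcd(6,3,1) = 1

Coefficients: [6, 3, 1]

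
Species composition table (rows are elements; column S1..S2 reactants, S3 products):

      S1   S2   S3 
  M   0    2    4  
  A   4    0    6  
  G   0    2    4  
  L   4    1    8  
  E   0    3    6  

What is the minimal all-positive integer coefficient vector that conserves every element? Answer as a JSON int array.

M: 3·0+4·2 = 8 | 2·4 = 8
A: 3·4+4·0 = 12 | 2·6 = 12
G: 3·0+4·2 = 8 | 2·4 = 8
L: 3·4+4·1 = 16 | 2·8 = 16
E: 3·0+4·3 = 12 | 2·6 = 12
gcd(3,4,2) = 1

Coefficients: [3, 4, 2]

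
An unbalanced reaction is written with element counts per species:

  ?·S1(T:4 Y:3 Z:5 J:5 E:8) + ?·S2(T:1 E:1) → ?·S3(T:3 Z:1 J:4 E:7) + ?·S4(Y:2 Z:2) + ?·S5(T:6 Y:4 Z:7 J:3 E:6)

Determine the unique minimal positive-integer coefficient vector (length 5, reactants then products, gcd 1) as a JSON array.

Coefficients: [6, 6, 6, 5, 2]

T: 6·4+6·1 = 30 | 6·3+5·0+2·6 = 30
Y: 6·3+6·0 = 18 | 6·0+5·2+2·4 = 18
Z: 6·5+6·0 = 30 | 6·1+5·2+2·7 = 30
J: 6·5+6·0 = 30 | 6·4+5·0+2·3 = 30
E: 6·8+6·1 = 54 | 6·7+5·0+2·6 = 54
gcd(6,6,6,5,2) = 1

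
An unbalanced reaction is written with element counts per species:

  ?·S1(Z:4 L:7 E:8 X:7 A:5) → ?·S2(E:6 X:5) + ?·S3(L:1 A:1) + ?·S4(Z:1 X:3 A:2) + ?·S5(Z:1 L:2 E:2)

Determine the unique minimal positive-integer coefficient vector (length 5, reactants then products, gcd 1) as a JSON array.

Coefficients: [2, 1, 4, 3, 5]

Z: 2·4 = 8 | 1·0+4·0+3·1+5·1 = 8
L: 2·7 = 14 | 1·0+4·1+3·0+5·2 = 14
E: 2·8 = 16 | 1·6+4·0+3·0+5·2 = 16
X: 2·7 = 14 | 1·5+4·0+3·3+5·0 = 14
A: 2·5 = 10 | 1·0+4·1+3·2+5·0 = 10
gcd(2,1,4,3,5) = 1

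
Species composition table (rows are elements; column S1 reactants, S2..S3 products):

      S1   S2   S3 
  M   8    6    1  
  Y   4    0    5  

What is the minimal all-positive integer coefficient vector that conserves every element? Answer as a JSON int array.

M: 5·8 = 40 | 6·6+4·1 = 40
Y: 5·4 = 20 | 6·0+4·5 = 20
gcd(5,6,4) = 1

Coefficients: [5, 6, 4]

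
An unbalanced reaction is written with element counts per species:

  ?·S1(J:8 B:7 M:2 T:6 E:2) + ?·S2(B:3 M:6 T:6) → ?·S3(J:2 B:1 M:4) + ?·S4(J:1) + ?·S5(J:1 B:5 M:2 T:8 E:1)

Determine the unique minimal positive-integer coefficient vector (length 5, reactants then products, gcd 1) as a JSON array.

Coefficients: [3, 5, 6, 6, 6]

J: 3·8+5·0 = 24 | 6·2+6·1+6·1 = 24
B: 3·7+5·3 = 36 | 6·1+6·0+6·5 = 36
M: 3·2+5·6 = 36 | 6·4+6·0+6·2 = 36
T: 3·6+5·6 = 48 | 6·0+6·0+6·8 = 48
E: 3·2+5·0 = 6 | 6·0+6·0+6·1 = 6
gcd(3,5,6,6,6) = 1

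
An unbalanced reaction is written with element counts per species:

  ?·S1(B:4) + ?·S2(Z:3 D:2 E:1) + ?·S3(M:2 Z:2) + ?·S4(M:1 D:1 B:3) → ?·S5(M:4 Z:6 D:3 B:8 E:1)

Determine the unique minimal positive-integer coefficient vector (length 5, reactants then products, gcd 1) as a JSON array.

Coefficients: [5, 4, 6, 4, 4]

M: 5·0+4·0+6·2+4·1 = 16 | 4·4 = 16
Z: 5·0+4·3+6·2+4·0 = 24 | 4·6 = 24
D: 5·0+4·2+6·0+4·1 = 12 | 4·3 = 12
B: 5·4+4·0+6·0+4·3 = 32 | 4·8 = 32
E: 5·0+4·1+6·0+4·0 = 4 | 4·1 = 4
gcd(5,4,6,4,4) = 1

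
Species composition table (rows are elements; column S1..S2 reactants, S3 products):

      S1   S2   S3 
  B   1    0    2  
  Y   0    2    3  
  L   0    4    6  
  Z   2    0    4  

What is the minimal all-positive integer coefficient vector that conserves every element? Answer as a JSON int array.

B: 4·1+3·0 = 4 | 2·2 = 4
Y: 4·0+3·2 = 6 | 2·3 = 6
L: 4·0+3·4 = 12 | 2·6 = 12
Z: 4·2+3·0 = 8 | 2·4 = 8
gcd(4,3,2) = 1

Coefficients: [4, 3, 2]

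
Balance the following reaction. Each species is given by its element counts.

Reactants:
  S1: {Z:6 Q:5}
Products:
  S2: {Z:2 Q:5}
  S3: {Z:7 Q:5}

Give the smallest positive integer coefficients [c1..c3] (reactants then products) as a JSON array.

Z: 5·6 = 30 | 1·2+4·7 = 30
Q: 5·5 = 25 | 1·5+4·5 = 25
gcd(5,1,4) = 1

Coefficients: [5, 1, 4]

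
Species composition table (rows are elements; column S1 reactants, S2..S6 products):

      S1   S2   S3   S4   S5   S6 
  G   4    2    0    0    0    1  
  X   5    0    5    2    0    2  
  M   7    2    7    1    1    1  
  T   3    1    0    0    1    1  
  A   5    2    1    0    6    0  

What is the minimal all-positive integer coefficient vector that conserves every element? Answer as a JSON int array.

Coefficients: [3, 4, 1, 1, 1, 4]

G: 3·4 = 12 | 4·2+1·0+1·0+1·0+4·1 = 12
X: 3·5 = 15 | 4·0+1·5+1·2+1·0+4·2 = 15
M: 3·7 = 21 | 4·2+1·7+1·1+1·1+4·1 = 21
T: 3·3 = 9 | 4·1+1·0+1·0+1·1+4·1 = 9
A: 3·5 = 15 | 4·2+1·1+1·0+1·6+4·0 = 15
gcd(3,4,1,1,1,4) = 1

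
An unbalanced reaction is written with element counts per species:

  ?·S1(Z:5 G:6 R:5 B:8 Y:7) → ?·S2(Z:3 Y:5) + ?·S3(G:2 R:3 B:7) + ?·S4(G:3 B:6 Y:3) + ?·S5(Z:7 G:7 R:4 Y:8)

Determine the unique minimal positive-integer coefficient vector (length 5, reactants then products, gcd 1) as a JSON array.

Z: 6·5 = 30 | 3·3+6·0+1·0+3·7 = 30
G: 6·6 = 36 | 3·0+6·2+1·3+3·7 = 36
R: 6·5 = 30 | 3·0+6·3+1·0+3·4 = 30
B: 6·8 = 48 | 3·0+6·7+1·6+3·0 = 48
Y: 6·7 = 42 | 3·5+6·0+1·3+3·8 = 42
gcd(6,3,6,1,3) = 1

Coefficients: [6, 3, 6, 1, 3]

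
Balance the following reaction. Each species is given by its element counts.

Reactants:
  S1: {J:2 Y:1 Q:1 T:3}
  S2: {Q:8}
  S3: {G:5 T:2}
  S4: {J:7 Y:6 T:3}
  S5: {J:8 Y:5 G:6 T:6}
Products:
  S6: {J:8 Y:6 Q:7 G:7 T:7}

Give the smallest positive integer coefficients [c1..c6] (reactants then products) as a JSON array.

Coefficients: [2, 5, 6, 4, 2, 6]

J: 2·2+5·0+6·0+4·7+2·8 = 48 | 6·8 = 48
Y: 2·1+5·0+6·0+4·6+2·5 = 36 | 6·6 = 36
Q: 2·1+5·8+6·0+4·0+2·0 = 42 | 6·7 = 42
G: 2·0+5·0+6·5+4·0+2·6 = 42 | 6·7 = 42
T: 2·3+5·0+6·2+4·3+2·6 = 42 | 6·7 = 42
gcd(2,5,6,4,2,6) = 1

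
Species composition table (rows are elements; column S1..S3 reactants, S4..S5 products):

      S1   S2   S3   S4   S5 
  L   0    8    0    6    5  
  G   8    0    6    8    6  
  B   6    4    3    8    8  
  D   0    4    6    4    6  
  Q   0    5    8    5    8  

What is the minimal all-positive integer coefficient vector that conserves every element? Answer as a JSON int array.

Coefficients: [5, 5, 2, 5, 2]

L: 5·0+5·8+2·0 = 40 | 5·6+2·5 = 40
G: 5·8+5·0+2·6 = 52 | 5·8+2·6 = 52
B: 5·6+5·4+2·3 = 56 | 5·8+2·8 = 56
D: 5·0+5·4+2·6 = 32 | 5·4+2·6 = 32
Q: 5·0+5·5+2·8 = 41 | 5·5+2·8 = 41
gcd(5,5,2,5,2) = 1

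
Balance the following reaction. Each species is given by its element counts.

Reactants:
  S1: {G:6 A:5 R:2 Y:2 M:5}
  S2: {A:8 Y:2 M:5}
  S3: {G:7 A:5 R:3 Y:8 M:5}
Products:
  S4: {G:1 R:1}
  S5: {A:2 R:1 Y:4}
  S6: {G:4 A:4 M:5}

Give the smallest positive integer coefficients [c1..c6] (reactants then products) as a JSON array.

G: 3·6+1·0+1·7 = 25 | 5·1+4·0+5·4 = 25
A: 3·5+1·8+1·5 = 28 | 5·0+4·2+5·4 = 28
R: 3·2+1·0+1·3 = 9 | 5·1+4·1+5·0 = 9
Y: 3·2+1·2+1·8 = 16 | 5·0+4·4+5·0 = 16
M: 3·5+1·5+1·5 = 25 | 5·0+4·0+5·5 = 25
gcd(3,1,1,5,4,5) = 1

Coefficients: [3, 1, 1, 5, 4, 5]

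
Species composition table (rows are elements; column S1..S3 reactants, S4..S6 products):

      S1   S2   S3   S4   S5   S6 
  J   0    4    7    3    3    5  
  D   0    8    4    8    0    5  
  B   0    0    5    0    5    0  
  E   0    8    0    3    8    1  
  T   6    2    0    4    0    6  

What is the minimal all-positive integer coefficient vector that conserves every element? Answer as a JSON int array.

J: 5·0+5·4+3·7 = 41 | 4·3+3·3+4·5 = 41
D: 5·0+5·8+3·4 = 52 | 4·8+3·0+4·5 = 52
B: 5·0+5·0+3·5 = 15 | 4·0+3·5+4·0 = 15
E: 5·0+5·8+3·0 = 40 | 4·3+3·8+4·1 = 40
T: 5·6+5·2+3·0 = 40 | 4·4+3·0+4·6 = 40
gcd(5,5,3,4,3,4) = 1

Coefficients: [5, 5, 3, 4, 3, 4]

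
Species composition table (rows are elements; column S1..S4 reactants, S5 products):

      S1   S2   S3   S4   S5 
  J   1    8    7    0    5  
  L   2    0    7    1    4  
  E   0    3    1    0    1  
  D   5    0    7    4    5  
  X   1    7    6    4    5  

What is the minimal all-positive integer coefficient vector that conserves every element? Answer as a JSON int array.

Coefficients: [1, 1, 3, 1, 6]

J: 1·1+1·8+3·7+1·0 = 30 | 6·5 = 30
L: 1·2+1·0+3·7+1·1 = 24 | 6·4 = 24
E: 1·0+1·3+3·1+1·0 = 6 | 6·1 = 6
D: 1·5+1·0+3·7+1·4 = 30 | 6·5 = 30
X: 1·1+1·7+3·6+1·4 = 30 | 6·5 = 30
gcd(1,1,3,1,6) = 1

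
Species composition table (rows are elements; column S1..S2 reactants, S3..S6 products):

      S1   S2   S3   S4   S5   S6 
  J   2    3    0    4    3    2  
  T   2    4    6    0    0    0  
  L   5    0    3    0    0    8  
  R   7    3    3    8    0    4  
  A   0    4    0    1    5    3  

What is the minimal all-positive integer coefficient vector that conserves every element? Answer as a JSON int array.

J: 4·2+4·3 = 20 | 4·0+3·4+2·3+1·2 = 20
T: 4·2+4·4 = 24 | 4·6+3·0+2·0+1·0 = 24
L: 4·5+4·0 = 20 | 4·3+3·0+2·0+1·8 = 20
R: 4·7+4·3 = 40 | 4·3+3·8+2·0+1·4 = 40
A: 4·0+4·4 = 16 | 4·0+3·1+2·5+1·3 = 16
gcd(4,4,4,3,2,1) = 1

Coefficients: [4, 4, 4, 3, 2, 1]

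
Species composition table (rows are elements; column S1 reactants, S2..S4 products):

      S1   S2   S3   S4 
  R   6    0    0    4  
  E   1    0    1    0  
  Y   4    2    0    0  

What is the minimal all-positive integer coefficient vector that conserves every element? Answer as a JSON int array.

Coefficients: [2, 4, 2, 3]

R: 2·6 = 12 | 4·0+2·0+3·4 = 12
E: 2·1 = 2 | 4·0+2·1+3·0 = 2
Y: 2·4 = 8 | 4·2+2·0+3·0 = 8
gcd(2,4,2,3) = 1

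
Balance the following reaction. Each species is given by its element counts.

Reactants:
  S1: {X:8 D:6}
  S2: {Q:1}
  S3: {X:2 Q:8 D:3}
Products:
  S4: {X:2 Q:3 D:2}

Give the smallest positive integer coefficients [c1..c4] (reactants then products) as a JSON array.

Coefficients: [1, 2, 2, 6]

X: 1·8+2·0+2·2 = 12 | 6·2 = 12
Q: 1·0+2·1+2·8 = 18 | 6·3 = 18
D: 1·6+2·0+2·3 = 12 | 6·2 = 12
gcd(1,2,2,6) = 1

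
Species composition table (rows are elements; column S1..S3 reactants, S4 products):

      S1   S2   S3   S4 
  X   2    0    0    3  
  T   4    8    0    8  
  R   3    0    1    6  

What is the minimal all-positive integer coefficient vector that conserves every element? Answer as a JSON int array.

X: 6·2+1·0+6·0 = 12 | 4·3 = 12
T: 6·4+1·8+6·0 = 32 | 4·8 = 32
R: 6·3+1·0+6·1 = 24 | 4·6 = 24
gcd(6,1,6,4) = 1

Coefficients: [6, 1, 6, 4]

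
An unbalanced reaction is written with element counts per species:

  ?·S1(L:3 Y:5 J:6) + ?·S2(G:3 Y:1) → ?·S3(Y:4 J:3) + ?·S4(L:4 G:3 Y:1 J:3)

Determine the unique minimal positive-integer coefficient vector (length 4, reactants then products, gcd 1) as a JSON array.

Coefficients: [4, 3, 5, 3]

L: 4·3+3·0 = 12 | 5·0+3·4 = 12
G: 4·0+3·3 = 9 | 5·0+3·3 = 9
Y: 4·5+3·1 = 23 | 5·4+3·1 = 23
J: 4·6+3·0 = 24 | 5·3+3·3 = 24
gcd(4,3,5,3) = 1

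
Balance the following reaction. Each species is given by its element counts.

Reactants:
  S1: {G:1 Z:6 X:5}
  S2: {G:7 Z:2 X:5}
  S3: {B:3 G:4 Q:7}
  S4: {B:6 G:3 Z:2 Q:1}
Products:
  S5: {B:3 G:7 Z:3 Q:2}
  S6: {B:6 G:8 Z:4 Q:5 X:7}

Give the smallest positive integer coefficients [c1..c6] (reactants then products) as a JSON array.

Coefficients: [2, 5, 4, 5, 4, 5]

B: 2·0+5·0+4·3+5·6 = 42 | 4·3+5·6 = 42
G: 2·1+5·7+4·4+5·3 = 68 | 4·7+5·8 = 68
Z: 2·6+5·2+4·0+5·2 = 32 | 4·3+5·4 = 32
Q: 2·0+5·0+4·7+5·1 = 33 | 4·2+5·5 = 33
X: 2·5+5·5+4·0+5·0 = 35 | 4·0+5·7 = 35
gcd(2,5,4,5,4,5) = 1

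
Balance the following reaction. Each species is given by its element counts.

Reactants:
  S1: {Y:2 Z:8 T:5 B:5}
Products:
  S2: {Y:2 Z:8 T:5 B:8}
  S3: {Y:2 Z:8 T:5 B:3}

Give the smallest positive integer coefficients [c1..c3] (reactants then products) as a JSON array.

Coefficients: [5, 2, 3]

Y: 5·2 = 10 | 2·2+3·2 = 10
Z: 5·8 = 40 | 2·8+3·8 = 40
T: 5·5 = 25 | 2·5+3·5 = 25
B: 5·5 = 25 | 2·8+3·3 = 25
gcd(5,2,3) = 1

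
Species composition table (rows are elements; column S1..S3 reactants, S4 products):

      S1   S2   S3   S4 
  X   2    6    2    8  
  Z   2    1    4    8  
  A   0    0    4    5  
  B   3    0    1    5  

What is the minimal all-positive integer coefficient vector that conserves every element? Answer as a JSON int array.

X: 5·2+2·6+5·2 = 32 | 4·8 = 32
Z: 5·2+2·1+5·4 = 32 | 4·8 = 32
A: 5·0+2·0+5·4 = 20 | 4·5 = 20
B: 5·3+2·0+5·1 = 20 | 4·5 = 20
gcd(5,2,5,4) = 1

Coefficients: [5, 2, 5, 4]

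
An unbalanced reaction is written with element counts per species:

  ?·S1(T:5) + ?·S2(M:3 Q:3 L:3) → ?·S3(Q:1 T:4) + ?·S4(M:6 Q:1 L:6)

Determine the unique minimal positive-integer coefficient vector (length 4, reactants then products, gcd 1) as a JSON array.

Coefficients: [4, 2, 5, 1]

M: 4·0+2·3 = 6 | 5·0+1·6 = 6
Q: 4·0+2·3 = 6 | 5·1+1·1 = 6
L: 4·0+2·3 = 6 | 5·0+1·6 = 6
T: 4·5+2·0 = 20 | 5·4+1·0 = 20
gcd(4,2,5,1) = 1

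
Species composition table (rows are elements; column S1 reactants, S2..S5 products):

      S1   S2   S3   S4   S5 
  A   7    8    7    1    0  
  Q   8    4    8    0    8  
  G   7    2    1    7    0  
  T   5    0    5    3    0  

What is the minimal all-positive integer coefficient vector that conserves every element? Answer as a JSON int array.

A: 6·7 = 42 | 2·8+3·7+5·1+2·0 = 42
Q: 6·8 = 48 | 2·4+3·8+5·0+2·8 = 48
G: 6·7 = 42 | 2·2+3·1+5·7+2·0 = 42
T: 6·5 = 30 | 2·0+3·5+5·3+2·0 = 30
gcd(6,2,3,5,2) = 1

Coefficients: [6, 2, 3, 5, 2]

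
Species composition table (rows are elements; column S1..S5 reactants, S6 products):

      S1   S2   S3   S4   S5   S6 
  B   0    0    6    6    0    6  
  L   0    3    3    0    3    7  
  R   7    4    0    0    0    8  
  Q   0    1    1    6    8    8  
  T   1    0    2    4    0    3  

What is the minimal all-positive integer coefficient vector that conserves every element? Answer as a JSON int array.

Coefficients: [4, 5, 5, 1, 4, 6]

B: 4·0+5·0+5·6+1·6+4·0 = 36 | 6·6 = 36
L: 4·0+5·3+5·3+1·0+4·3 = 42 | 6·7 = 42
R: 4·7+5·4+5·0+1·0+4·0 = 48 | 6·8 = 48
Q: 4·0+5·1+5·1+1·6+4·8 = 48 | 6·8 = 48
T: 4·1+5·0+5·2+1·4+4·0 = 18 | 6·3 = 18
gcd(4,5,5,1,4,6) = 1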